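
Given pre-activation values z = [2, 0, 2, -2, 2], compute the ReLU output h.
h = [2, 0, 2, 0, 2]

ReLU applied element-wise: max(0,2)=2, max(0,0)=0, max(0,2)=2, max(0,-2)=0, max(0,2)=2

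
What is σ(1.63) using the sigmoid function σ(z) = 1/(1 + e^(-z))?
0.8362

sigmoid(1.63) = 1/(1 + e^(-1.63)) = 1/(1 + 0.1959) = 0.8362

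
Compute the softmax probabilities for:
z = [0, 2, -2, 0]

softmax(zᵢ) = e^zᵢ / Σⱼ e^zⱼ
p = [0.105, 0.7758, 0.0142, 0.105]

exp(z) = [1, 7.389, 0.1353, 1]
Sum = 9.524
p = [0.105, 0.7758, 0.0142, 0.105]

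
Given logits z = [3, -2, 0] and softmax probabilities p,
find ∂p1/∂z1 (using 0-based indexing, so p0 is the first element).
∂p1/∂z1 = 0.006337

p = softmax(z) = [0.9465, 0.006377, 0.04712]
p1 = 0.006377

∂p1/∂z1 = p1(1 - p1) = 0.006377 × (1 - 0.006377) = 0.006337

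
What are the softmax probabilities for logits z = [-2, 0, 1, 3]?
p = [0.0057, 0.0418, 0.1135, 0.839]

exp(z) = [0.1353, 1, 2.718, 20.09]
Sum = 23.94
p = [0.0057, 0.0418, 0.1135, 0.839]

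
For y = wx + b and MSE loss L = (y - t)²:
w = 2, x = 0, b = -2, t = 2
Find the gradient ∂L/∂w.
∂L/∂w = 0

y = wx + b = (2)(0) + -2 = -2
∂L/∂y = 2(y - t) = 2(-2 - 2) = -8
∂y/∂w = x = 0
∂L/∂w = ∂L/∂y · ∂y/∂w = -8 × 0 = 0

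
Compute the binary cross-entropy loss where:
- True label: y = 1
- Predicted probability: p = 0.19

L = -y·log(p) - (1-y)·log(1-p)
L = 1.661

L = -1·log(0.19) - 0·log(0.81) = -log(0.19) = 1.661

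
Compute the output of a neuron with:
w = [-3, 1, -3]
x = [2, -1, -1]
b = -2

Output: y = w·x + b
y = -6

y = (-3)(2) + (1)(-1) + (-3)(-1) + -2 = -6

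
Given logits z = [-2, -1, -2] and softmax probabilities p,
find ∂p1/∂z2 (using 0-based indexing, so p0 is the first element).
∂p1/∂z2 = -0.1221

p = softmax(z) = [0.2119, 0.5761, 0.2119]
p1 = 0.5761, p2 = 0.2119

∂p1/∂z2 = -p1 × p2 = -0.5761 × 0.2119 = -0.1221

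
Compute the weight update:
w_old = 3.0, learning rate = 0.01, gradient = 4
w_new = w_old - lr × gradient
w_new = 2.96

w_new = w - η·∂L/∂w = 3.0 - 0.01×(4) = 3.0 - (0.04) = 2.96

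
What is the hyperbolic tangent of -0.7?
-0.6044

tanh(-0.7) = (e^(-0.7) - e^(0.7))/(e^(-0.7) + e^(0.7)) = -0.6044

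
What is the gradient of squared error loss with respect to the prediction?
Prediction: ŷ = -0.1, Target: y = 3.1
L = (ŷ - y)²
∂L/∂ŷ = -6.4

∂L/∂ŷ = 2(ŷ - y) = 2(-0.1 - 3.1) = 2(-3.2) = -6.4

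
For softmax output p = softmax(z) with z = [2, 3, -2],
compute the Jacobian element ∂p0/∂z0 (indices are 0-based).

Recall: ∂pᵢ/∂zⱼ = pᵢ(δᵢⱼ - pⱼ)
∂p0/∂z0 = 0.196

p = softmax(z) = [0.2676, 0.7275, 0.004902]
p0 = 0.2676

∂p0/∂z0 = p0(1 - p0) = 0.2676 × (1 - 0.2676) = 0.196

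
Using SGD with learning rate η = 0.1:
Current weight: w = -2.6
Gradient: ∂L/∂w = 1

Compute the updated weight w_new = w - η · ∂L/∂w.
w_new = -2.7

w_new = w - η·∂L/∂w = -2.6 - 0.1×(1) = -2.6 - (0.1) = -2.7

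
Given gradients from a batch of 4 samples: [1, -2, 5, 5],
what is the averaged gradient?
Average gradient = 2.25

Average = (1/4)(1 + -2 + 5 + 5) = 9/4 = 2.25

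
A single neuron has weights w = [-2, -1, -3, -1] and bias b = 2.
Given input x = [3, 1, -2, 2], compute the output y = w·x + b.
y = -1

y = (-2)(3) + (-1)(1) + (-3)(-2) + (-1)(2) + 2 = -1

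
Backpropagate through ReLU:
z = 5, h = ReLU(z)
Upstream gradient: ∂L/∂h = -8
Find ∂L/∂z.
∂L/∂z = -8

h = ReLU(5) = 5
Since z > 0: ∂h/∂z = 1
∂L/∂z = ∂L/∂h · ∂h/∂z = -8 × 1 = -8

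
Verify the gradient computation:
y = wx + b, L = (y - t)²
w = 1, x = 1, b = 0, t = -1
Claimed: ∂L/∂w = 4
Correct

y = (1)(1) + 0 = 1
∂L/∂y = 2(y - t) = 2(1 - -1) = 4
∂y/∂w = x = 1
∂L/∂w = 4 × 1 = 4

Claimed value: 4
Correct: The correct gradient is 4.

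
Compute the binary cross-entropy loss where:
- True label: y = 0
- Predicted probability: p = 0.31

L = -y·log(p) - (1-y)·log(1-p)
L = 0.3711

L = -0·log(0.31) - 1·log(0.69) = -log(0.69) = 0.3711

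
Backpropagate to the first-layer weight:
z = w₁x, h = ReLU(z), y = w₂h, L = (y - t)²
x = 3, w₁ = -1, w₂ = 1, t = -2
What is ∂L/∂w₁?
∂L/∂w₁ = 0

Forward pass:
z = w₁x = -1×3 = -3
h = ReLU(-3) = 0
y = w₂h = 1×0 = 0

Backward pass:
∂L/∂y = 2(y - t) = 2(0 - -2) = 4
∂y/∂h = w₂ = 1
∂h/∂z = 0 (ReLU derivative)
∂z/∂w₁ = x = 3

∂L/∂w₁ = 4 × 1 × 0 × 3 = 0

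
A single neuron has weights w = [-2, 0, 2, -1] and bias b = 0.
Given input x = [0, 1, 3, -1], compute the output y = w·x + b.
y = 7

y = (-2)(0) + (0)(1) + (2)(3) + (-1)(-1) + 0 = 7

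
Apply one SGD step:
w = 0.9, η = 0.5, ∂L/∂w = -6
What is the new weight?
w_new = 3.9

w_new = w - η·∂L/∂w = 0.9 - 0.5×(-6) = 0.9 - (-3) = 3.9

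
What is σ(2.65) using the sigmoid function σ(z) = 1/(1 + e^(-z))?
0.934

sigmoid(2.65) = 1/(1 + e^(-2.65)) = 1/(1 + 0.07065) = 0.934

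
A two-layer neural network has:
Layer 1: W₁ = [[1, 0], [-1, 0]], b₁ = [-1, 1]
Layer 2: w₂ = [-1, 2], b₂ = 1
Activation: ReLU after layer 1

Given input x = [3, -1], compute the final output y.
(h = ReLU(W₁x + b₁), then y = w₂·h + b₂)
y = -1

Layer 1 pre-activation: z₁ = [2, -2]
After ReLU: h = [2, 0]
Layer 2 output: y = -1×2 + 2×0 + 1 = -1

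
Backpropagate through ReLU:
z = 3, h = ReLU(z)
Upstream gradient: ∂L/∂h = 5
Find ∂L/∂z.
∂L/∂z = 5

h = ReLU(3) = 3
Since z > 0: ∂h/∂z = 1
∂L/∂z = ∂L/∂h · ∂h/∂z = 5 × 1 = 5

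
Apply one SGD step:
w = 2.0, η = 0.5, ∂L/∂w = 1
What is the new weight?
w_new = 1.5

w_new = w - η·∂L/∂w = 2.0 - 0.5×(1) = 2.0 - (0.5) = 1.5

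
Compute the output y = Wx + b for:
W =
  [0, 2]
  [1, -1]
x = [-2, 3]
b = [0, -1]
y = [6, -6]

Wx = [0×-2 + 2×3, 1×-2 + -1×3]
   = [6, -5]
y = Wx + b = [6 + 0, -5 + -1] = [6, -6]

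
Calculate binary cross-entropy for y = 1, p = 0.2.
L = 1.609

L = -1·log(0.2) - 0·log(0.8) = -log(0.2) = 1.609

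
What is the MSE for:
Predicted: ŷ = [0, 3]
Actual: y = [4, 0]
MSE = 12.5

MSE = (1/2)((0-4)² + (3-0)²) = (1/2)(16 + 9) = 12.5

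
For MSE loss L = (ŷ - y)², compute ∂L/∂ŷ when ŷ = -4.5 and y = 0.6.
∂L/∂ŷ = -10.2

∂L/∂ŷ = 2(ŷ - y) = 2(-4.5 - 0.6) = 2(-5.1) = -10.2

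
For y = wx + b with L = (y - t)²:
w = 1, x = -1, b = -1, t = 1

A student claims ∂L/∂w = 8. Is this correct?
Incorrect

y = (1)(-1) + -1 = -2
∂L/∂y = 2(y - t) = 2(-2 - 1) = -6
∂y/∂w = x = -1
∂L/∂w = -6 × -1 = 6

Claimed value: 8
Incorrect: The correct gradient is 6.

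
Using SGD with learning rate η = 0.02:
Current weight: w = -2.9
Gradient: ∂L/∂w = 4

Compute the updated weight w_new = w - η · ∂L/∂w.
w_new = -2.98

w_new = w - η·∂L/∂w = -2.9 - 0.02×(4) = -2.9 - (0.08) = -2.98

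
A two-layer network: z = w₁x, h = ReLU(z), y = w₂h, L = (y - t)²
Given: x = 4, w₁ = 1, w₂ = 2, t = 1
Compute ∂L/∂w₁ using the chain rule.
∂L/∂w₁ = 112

Forward pass:
z = w₁x = 1×4 = 4
h = ReLU(4) = 4
y = w₂h = 2×4 = 8

Backward pass:
∂L/∂y = 2(y - t) = 2(8 - 1) = 14
∂y/∂h = w₂ = 2
∂h/∂z = 1 (ReLU derivative)
∂z/∂w₁ = x = 4

∂L/∂w₁ = 14 × 2 × 1 × 4 = 112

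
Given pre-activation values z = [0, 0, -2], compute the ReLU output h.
h = [0, 0, 0]

ReLU applied element-wise: max(0,0)=0, max(0,0)=0, max(0,-2)=0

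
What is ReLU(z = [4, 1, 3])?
h = [4, 1, 3]

ReLU applied element-wise: max(0,4)=4, max(0,1)=1, max(0,3)=3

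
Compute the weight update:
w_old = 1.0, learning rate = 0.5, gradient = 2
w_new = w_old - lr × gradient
w_new = 0

w_new = w - η·∂L/∂w = 1.0 - 0.5×(2) = 1.0 - (1) = 0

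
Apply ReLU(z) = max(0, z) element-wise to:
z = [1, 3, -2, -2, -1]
h = [1, 3, 0, 0, 0]

ReLU applied element-wise: max(0,1)=1, max(0,3)=3, max(0,-2)=0, max(0,-2)=0, max(0,-1)=0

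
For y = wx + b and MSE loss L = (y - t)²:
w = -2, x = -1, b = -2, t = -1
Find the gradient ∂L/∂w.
∂L/∂w = -2

y = wx + b = (-2)(-1) + -2 = 0
∂L/∂y = 2(y - t) = 2(0 - -1) = 2
∂y/∂w = x = -1
∂L/∂w = ∂L/∂y · ∂y/∂w = 2 × -1 = -2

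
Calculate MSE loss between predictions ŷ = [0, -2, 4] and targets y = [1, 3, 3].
MSE = 9

MSE = (1/3)((0-1)² + (-2-3)² + (4-3)²) = (1/3)(1 + 25 + 1) = 9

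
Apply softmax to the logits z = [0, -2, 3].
p = [0.0471, 0.0064, 0.9465]

exp(z) = [1, 0.1353, 20.09]
Sum = 21.22
p = [0.0471, 0.0064, 0.9465]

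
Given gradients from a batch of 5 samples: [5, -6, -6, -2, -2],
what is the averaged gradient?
Average gradient = -2.2

Average = (1/5)(5 + -6 + -6 + -2 + -2) = -11/5 = -2.2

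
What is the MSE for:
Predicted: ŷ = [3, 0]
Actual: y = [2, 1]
MSE = 1

MSE = (1/2)((3-2)² + (0-1)²) = (1/2)(1 + 1) = 1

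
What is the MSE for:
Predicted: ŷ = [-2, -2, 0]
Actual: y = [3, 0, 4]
MSE = 15

MSE = (1/3)((-2-3)² + (-2-0)² + (0-4)²) = (1/3)(25 + 4 + 16) = 15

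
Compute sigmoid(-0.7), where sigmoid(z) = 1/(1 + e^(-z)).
0.3318

sigmoid(-0.7) = 1/(1 + e^(0.7)) = 1/(1 + 2.014) = 0.3318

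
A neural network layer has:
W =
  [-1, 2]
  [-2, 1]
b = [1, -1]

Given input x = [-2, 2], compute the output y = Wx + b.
y = [7, 5]

Wx = [-1×-2 + 2×2, -2×-2 + 1×2]
   = [6, 6]
y = Wx + b = [6 + 1, 6 + -1] = [7, 5]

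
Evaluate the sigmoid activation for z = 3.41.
0.968

sigmoid(3.41) = 1/(1 + e^(-3.41)) = 1/(1 + 0.03304) = 0.968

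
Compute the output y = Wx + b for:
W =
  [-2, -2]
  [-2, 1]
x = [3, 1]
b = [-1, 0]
y = [-9, -5]

Wx = [-2×3 + -2×1, -2×3 + 1×1]
   = [-8, -5]
y = Wx + b = [-8 + -1, -5 + 0] = [-9, -5]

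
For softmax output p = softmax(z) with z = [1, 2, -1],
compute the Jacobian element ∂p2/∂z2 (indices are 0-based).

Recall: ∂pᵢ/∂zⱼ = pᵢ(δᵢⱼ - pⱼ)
∂p2/∂z2 = 0.03389

p = softmax(z) = [0.2595, 0.7054, 0.03512]
p2 = 0.03512

∂p2/∂z2 = p2(1 - p2) = 0.03512 × (1 - 0.03512) = 0.03389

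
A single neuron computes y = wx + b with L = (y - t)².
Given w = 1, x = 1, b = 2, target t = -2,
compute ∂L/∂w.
∂L/∂w = 10

y = wx + b = (1)(1) + 2 = 3
∂L/∂y = 2(y - t) = 2(3 - -2) = 10
∂y/∂w = x = 1
∂L/∂w = ∂L/∂y · ∂y/∂w = 10 × 1 = 10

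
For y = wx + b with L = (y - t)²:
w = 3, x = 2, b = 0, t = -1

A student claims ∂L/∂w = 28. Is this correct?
Correct

y = (3)(2) + 0 = 6
∂L/∂y = 2(y - t) = 2(6 - -1) = 14
∂y/∂w = x = 2
∂L/∂w = 14 × 2 = 28

Claimed value: 28
Correct: The correct gradient is 28.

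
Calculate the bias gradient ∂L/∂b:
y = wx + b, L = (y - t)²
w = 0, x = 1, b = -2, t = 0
∂L/∂b = -4

y = wx + b = (0)(1) + -2 = -2
∂L/∂y = 2(y - t) = 2(-2 - 0) = -4
∂y/∂b = 1
∂L/∂b = ∂L/∂y · ∂y/∂b = -4 × 1 = -4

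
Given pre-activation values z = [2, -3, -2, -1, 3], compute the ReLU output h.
h = [2, 0, 0, 0, 3]

ReLU applied element-wise: max(0,2)=2, max(0,-3)=0, max(0,-2)=0, max(0,-1)=0, max(0,3)=3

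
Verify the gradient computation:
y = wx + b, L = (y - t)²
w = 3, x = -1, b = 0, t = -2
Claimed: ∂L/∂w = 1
Incorrect

y = (3)(-1) + 0 = -3
∂L/∂y = 2(y - t) = 2(-3 - -2) = -2
∂y/∂w = x = -1
∂L/∂w = -2 × -1 = 2

Claimed value: 1
Incorrect: The correct gradient is 2.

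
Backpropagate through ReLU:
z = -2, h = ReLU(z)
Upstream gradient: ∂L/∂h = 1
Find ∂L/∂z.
∂L/∂z = 0

h = ReLU(-2) = 0
Since z < 0: ∂h/∂z = 0
∂L/∂z = ∂L/∂h · ∂h/∂z = 1 × 0 = 0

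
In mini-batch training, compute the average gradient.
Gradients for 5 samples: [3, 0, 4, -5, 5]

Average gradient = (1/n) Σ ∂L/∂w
Average gradient = 1.4

Average = (1/5)(3 + 0 + 4 + -5 + 5) = 7/5 = 1.4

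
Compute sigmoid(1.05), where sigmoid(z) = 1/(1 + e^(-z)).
0.7408

sigmoid(1.05) = 1/(1 + e^(-1.05)) = 1/(1 + 0.3499) = 0.7408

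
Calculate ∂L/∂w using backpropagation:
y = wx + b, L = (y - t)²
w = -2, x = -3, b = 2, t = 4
∂L/∂w = -24

y = wx + b = (-2)(-3) + 2 = 8
∂L/∂y = 2(y - t) = 2(8 - 4) = 8
∂y/∂w = x = -3
∂L/∂w = ∂L/∂y · ∂y/∂w = 8 × -3 = -24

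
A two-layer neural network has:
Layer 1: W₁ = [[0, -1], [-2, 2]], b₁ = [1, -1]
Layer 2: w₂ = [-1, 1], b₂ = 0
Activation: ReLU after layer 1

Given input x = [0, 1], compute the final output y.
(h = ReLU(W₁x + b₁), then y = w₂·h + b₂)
y = 1

Layer 1 pre-activation: z₁ = [0, 1]
After ReLU: h = [0, 1]
Layer 2 output: y = -1×0 + 1×1 + 0 = 1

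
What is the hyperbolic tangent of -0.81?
-0.6696

tanh(-0.81) = (e^(-0.81) - e^(0.81))/(e^(-0.81) + e^(0.81)) = -0.6696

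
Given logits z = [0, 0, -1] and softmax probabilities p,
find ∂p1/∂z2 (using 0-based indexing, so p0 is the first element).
∂p1/∂z2 = -0.06561

p = softmax(z) = [0.4223, 0.4223, 0.1554]
p1 = 0.4223, p2 = 0.1554

∂p1/∂z2 = -p1 × p2 = -0.4223 × 0.1554 = -0.06561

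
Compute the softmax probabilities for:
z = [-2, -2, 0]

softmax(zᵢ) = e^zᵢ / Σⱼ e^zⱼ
p = [0.1065, 0.1065, 0.787]

exp(z) = [0.1353, 0.1353, 1]
Sum = 1.271
p = [0.1065, 0.1065, 0.787]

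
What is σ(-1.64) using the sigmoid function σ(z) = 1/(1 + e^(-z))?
0.1625

sigmoid(-1.64) = 1/(1 + e^(1.64)) = 1/(1 + 5.155) = 0.1625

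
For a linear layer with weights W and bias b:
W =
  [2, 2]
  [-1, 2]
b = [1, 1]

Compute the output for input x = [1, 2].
y = [7, 4]

Wx = [2×1 + 2×2, -1×1 + 2×2]
   = [6, 3]
y = Wx + b = [6 + 1, 3 + 1] = [7, 4]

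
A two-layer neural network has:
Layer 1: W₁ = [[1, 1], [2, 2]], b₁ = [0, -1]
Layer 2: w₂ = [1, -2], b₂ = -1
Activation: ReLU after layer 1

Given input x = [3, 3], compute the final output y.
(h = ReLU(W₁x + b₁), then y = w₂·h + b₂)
y = -17

Layer 1 pre-activation: z₁ = [6, 11]
After ReLU: h = [6, 11]
Layer 2 output: y = 1×6 + -2×11 + -1 = -17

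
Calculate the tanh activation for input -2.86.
-0.9935

tanh(-2.86) = (e^(-2.86) - e^(2.86))/(e^(-2.86) + e^(2.86)) = -0.9935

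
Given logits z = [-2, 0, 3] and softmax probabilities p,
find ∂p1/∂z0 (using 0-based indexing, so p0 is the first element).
∂p1/∂z0 = -0.0003005

p = softmax(z) = [0.006377, 0.04712, 0.9465]
p1 = 0.04712, p0 = 0.006377

∂p1/∂z0 = -p1 × p0 = -0.04712 × 0.006377 = -0.0003005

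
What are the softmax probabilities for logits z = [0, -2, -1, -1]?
p = [0.5344, 0.0723, 0.1966, 0.1966]

exp(z) = [1, 0.1353, 0.3679, 0.3679]
Sum = 1.871
p = [0.5344, 0.0723, 0.1966, 0.1966]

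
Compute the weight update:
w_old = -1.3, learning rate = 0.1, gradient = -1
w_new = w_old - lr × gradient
w_new = -1.2

w_new = w - η·∂L/∂w = -1.3 - 0.1×(-1) = -1.3 - (-0.1) = -1.2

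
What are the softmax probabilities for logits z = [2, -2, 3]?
p = [0.2676, 0.0049, 0.7275]

exp(z) = [7.389, 0.1353, 20.09]
Sum = 27.61
p = [0.2676, 0.0049, 0.7275]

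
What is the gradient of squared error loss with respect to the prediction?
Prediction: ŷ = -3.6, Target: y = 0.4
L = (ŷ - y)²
∂L/∂ŷ = -8.0

∂L/∂ŷ = 2(ŷ - y) = 2(-3.6 - 0.4) = 2(-4.0) = -8.0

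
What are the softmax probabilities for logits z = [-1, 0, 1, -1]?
p = [0.0826, 0.2245, 0.6103, 0.0826]

exp(z) = [0.3679, 1, 2.718, 0.3679]
Sum = 4.454
p = [0.0826, 0.2245, 0.6103, 0.0826]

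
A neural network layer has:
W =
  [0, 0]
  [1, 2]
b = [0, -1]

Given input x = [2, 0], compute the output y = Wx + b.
y = [0, 1]

Wx = [0×2 + 0×0, 1×2 + 2×0]
   = [0, 2]
y = Wx + b = [0 + 0, 2 + -1] = [0, 1]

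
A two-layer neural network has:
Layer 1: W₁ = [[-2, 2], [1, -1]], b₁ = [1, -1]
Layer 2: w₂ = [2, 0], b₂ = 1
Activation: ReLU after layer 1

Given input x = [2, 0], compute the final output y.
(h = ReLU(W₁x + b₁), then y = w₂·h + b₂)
y = 1

Layer 1 pre-activation: z₁ = [-3, 1]
After ReLU: h = [0, 1]
Layer 2 output: y = 2×0 + 0×1 + 1 = 1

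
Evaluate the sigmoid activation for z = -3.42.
0.03168

sigmoid(-3.42) = 1/(1 + e^(3.42)) = 1/(1 + 30.57) = 0.03168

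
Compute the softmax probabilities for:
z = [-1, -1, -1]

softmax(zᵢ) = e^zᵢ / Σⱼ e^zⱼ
p = [0.3333, 0.3333, 0.3333]

exp(z) = [0.3679, 0.3679, 0.3679]
Sum = 1.104
p = [0.3333, 0.3333, 0.3333]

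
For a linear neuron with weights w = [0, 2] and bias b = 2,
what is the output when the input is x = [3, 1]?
y = 4

y = (0)(3) + (2)(1) + 2 = 4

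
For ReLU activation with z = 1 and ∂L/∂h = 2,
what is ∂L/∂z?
∂L/∂z = 2

h = ReLU(1) = 1
Since z > 0: ∂h/∂z = 1
∂L/∂z = ∂L/∂h · ∂h/∂z = 2 × 1 = 2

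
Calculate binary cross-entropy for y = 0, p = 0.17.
L = 0.1863

L = -0·log(0.17) - 1·log(0.83) = -log(0.83) = 0.1863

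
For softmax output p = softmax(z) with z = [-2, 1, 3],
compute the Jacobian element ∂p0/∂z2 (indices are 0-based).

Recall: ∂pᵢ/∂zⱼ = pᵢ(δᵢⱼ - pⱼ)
∂p0/∂z2 = -0.005166

p = softmax(z) = [0.0059, 0.1185, 0.8756]
p0 = 0.0059, p2 = 0.8756

∂p0/∂z2 = -p0 × p2 = -0.0059 × 0.8756 = -0.005166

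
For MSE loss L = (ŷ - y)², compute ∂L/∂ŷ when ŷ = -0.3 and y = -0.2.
∂L/∂ŷ = -0.2

∂L/∂ŷ = 2(ŷ - y) = 2(-0.3 - -0.2) = 2(-0.1) = -0.2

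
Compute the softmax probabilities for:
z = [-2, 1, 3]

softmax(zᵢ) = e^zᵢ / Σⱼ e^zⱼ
p = [0.0059, 0.1185, 0.8756]

exp(z) = [0.1353, 2.718, 20.09]
Sum = 22.94
p = [0.0059, 0.1185, 0.8756]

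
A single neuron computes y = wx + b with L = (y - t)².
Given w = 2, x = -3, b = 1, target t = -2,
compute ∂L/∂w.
∂L/∂w = 18

y = wx + b = (2)(-3) + 1 = -5
∂L/∂y = 2(y - t) = 2(-5 - -2) = -6
∂y/∂w = x = -3
∂L/∂w = ∂L/∂y · ∂y/∂w = -6 × -3 = 18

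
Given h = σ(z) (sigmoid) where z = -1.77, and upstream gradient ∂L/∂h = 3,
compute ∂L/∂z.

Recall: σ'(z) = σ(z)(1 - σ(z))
∂L/∂z = 0.3731

σ(-1.77) = 0.1455
σ'(-1.77) = σ(-1.77)(1 - σ(-1.77)) = 0.1455 × 0.8545 = 0.1244
∂L/∂z = ∂L/∂h · σ'(z) = 3 × 0.1244 = 0.3731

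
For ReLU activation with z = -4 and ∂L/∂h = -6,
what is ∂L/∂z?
∂L/∂z = 0

h = ReLU(-4) = 0
Since z < 0: ∂h/∂z = 0
∂L/∂z = ∂L/∂h · ∂h/∂z = -6 × 0 = 0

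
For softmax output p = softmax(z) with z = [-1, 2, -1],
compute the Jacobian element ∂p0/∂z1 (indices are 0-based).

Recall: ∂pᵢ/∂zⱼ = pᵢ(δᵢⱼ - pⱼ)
∂p0/∂z1 = -0.04118

p = softmax(z) = [0.04528, 0.9094, 0.04528]
p0 = 0.04528, p1 = 0.9094

∂p0/∂z1 = -p0 × p1 = -0.04528 × 0.9094 = -0.04118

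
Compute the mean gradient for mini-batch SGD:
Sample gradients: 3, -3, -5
Average gradient = -1.667

Average = (1/3)(3 + -3 + -5) = -5/3 = -1.667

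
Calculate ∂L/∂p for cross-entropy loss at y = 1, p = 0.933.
∂L/∂p = -1.072

∂L/∂p = -y/p + (1-y)/(1-p) = -1/0.933 + 0 = -1.072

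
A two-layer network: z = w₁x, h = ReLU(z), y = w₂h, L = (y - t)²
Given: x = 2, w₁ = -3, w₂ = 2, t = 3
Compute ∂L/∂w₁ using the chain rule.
∂L/∂w₁ = 0

Forward pass:
z = w₁x = -3×2 = -6
h = ReLU(-6) = 0
y = w₂h = 2×0 = 0

Backward pass:
∂L/∂y = 2(y - t) = 2(0 - 3) = -6
∂y/∂h = w₂ = 2
∂h/∂z = 0 (ReLU derivative)
∂z/∂w₁ = x = 2

∂L/∂w₁ = -6 × 2 × 0 × 2 = 0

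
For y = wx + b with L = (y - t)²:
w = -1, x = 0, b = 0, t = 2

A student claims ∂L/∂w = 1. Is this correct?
Incorrect

y = (-1)(0) + 0 = 0
∂L/∂y = 2(y - t) = 2(0 - 2) = -4
∂y/∂w = x = 0
∂L/∂w = -4 × 0 = 0

Claimed value: 1
Incorrect: The correct gradient is 0.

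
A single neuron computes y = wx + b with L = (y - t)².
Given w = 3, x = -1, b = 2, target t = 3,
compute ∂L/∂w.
∂L/∂w = 8

y = wx + b = (3)(-1) + 2 = -1
∂L/∂y = 2(y - t) = 2(-1 - 3) = -8
∂y/∂w = x = -1
∂L/∂w = ∂L/∂y · ∂y/∂w = -8 × -1 = 8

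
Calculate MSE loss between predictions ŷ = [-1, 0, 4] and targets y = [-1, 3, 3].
MSE = 3.333

MSE = (1/3)((-1--1)² + (0-3)² + (4-3)²) = (1/3)(0 + 9 + 1) = 3.333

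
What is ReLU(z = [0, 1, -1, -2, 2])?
h = [0, 1, 0, 0, 2]

ReLU applied element-wise: max(0,0)=0, max(0,1)=1, max(0,-1)=0, max(0,-2)=0, max(0,2)=2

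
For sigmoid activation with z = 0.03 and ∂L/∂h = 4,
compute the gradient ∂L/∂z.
∂L/∂z = 0.9998

σ(0.03) = 0.5075
σ'(0.03) = σ(0.03)(1 - σ(0.03)) = 0.5075 × 0.4925 = 0.2499
∂L/∂z = ∂L/∂h · σ'(z) = 4 × 0.2499 = 0.9998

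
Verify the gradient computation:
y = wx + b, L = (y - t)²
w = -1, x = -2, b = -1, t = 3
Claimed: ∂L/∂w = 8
Correct

y = (-1)(-2) + -1 = 1
∂L/∂y = 2(y - t) = 2(1 - 3) = -4
∂y/∂w = x = -2
∂L/∂w = -4 × -2 = 8

Claimed value: 8
Correct: The correct gradient is 8.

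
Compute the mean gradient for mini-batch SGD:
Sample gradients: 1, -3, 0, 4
Average gradient = 0.5

Average = (1/4)(1 + -3 + 0 + 4) = 2/4 = 0.5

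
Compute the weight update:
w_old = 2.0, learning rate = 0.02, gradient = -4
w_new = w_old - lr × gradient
w_new = 2.08

w_new = w - η·∂L/∂w = 2.0 - 0.02×(-4) = 2.0 - (-0.08) = 2.08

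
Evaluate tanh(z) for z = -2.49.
-0.9863

tanh(-2.49) = (e^(-2.49) - e^(2.49))/(e^(-2.49) + e^(2.49)) = -0.9863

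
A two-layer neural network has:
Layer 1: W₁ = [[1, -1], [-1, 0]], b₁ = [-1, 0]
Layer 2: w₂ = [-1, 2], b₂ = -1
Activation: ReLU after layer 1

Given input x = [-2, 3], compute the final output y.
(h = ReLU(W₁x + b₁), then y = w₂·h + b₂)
y = 3

Layer 1 pre-activation: z₁ = [-6, 2]
After ReLU: h = [0, 2]
Layer 2 output: y = -1×0 + 2×2 + -1 = 3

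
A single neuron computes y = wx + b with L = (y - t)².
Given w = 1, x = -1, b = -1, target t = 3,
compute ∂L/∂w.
∂L/∂w = 10

y = wx + b = (1)(-1) + -1 = -2
∂L/∂y = 2(y - t) = 2(-2 - 3) = -10
∂y/∂w = x = -1
∂L/∂w = ∂L/∂y · ∂y/∂w = -10 × -1 = 10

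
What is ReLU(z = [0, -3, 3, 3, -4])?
h = [0, 0, 3, 3, 0]

ReLU applied element-wise: max(0,0)=0, max(0,-3)=0, max(0,3)=3, max(0,3)=3, max(0,-4)=0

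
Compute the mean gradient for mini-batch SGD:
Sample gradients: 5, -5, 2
Average gradient = 0.6667

Average = (1/3)(5 + -5 + 2) = 2/3 = 0.6667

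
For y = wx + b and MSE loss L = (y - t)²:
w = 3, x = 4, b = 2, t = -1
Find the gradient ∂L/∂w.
∂L/∂w = 120

y = wx + b = (3)(4) + 2 = 14
∂L/∂y = 2(y - t) = 2(14 - -1) = 30
∂y/∂w = x = 4
∂L/∂w = ∂L/∂y · ∂y/∂w = 30 × 4 = 120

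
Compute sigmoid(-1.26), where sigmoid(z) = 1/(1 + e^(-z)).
0.221

sigmoid(-1.26) = 1/(1 + e^(1.26)) = 1/(1 + 3.525) = 0.221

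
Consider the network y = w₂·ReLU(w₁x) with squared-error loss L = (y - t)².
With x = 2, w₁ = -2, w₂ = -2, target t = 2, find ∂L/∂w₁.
∂L/∂w₁ = 0

Forward pass:
z = w₁x = -2×2 = -4
h = ReLU(-4) = 0
y = w₂h = -2×0 = 0

Backward pass:
∂L/∂y = 2(y - t) = 2(0 - 2) = -4
∂y/∂h = w₂ = -2
∂h/∂z = 0 (ReLU derivative)
∂z/∂w₁ = x = 2

∂L/∂w₁ = -4 × -2 × 0 × 2 = 0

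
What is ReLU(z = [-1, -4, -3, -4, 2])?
h = [0, 0, 0, 0, 2]

ReLU applied element-wise: max(0,-1)=0, max(0,-4)=0, max(0,-3)=0, max(0,-4)=0, max(0,2)=2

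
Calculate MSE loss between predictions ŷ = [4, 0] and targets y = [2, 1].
MSE = 2.5

MSE = (1/2)((4-2)² + (0-1)²) = (1/2)(4 + 1) = 2.5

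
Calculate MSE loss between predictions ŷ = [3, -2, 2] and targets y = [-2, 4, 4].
MSE = 21.67

MSE = (1/3)((3--2)² + (-2-4)² + (2-4)²) = (1/3)(25 + 36 + 4) = 21.67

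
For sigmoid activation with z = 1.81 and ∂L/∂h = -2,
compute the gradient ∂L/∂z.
∂L/∂z = -0.2417

σ(1.81) = 0.8594
σ'(1.81) = σ(1.81)(1 - σ(1.81)) = 0.8594 × 0.1406 = 0.1209
∂L/∂z = ∂L/∂h · σ'(z) = -2 × 0.1209 = -0.2417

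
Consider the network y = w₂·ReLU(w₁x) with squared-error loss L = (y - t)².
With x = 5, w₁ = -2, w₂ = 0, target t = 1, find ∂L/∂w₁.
∂L/∂w₁ = 0

Forward pass:
z = w₁x = -2×5 = -10
h = ReLU(-10) = 0
y = w₂h = 0×0 = 0

Backward pass:
∂L/∂y = 2(y - t) = 2(0 - 1) = -2
∂y/∂h = w₂ = 0
∂h/∂z = 0 (ReLU derivative)
∂z/∂w₁ = x = 5

∂L/∂w₁ = -2 × 0 × 0 × 5 = 0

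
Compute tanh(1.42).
0.8896

tanh(1.42) = (e^(1.42) - e^(-1.42))/(e^(1.42) + e^(-1.42)) = 0.8896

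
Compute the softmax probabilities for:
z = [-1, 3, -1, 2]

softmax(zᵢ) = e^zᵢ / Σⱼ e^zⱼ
p = [0.013, 0.712, 0.013, 0.2619]

exp(z) = [0.3679, 20.09, 0.3679, 7.389]
Sum = 28.21
p = [0.013, 0.712, 0.013, 0.2619]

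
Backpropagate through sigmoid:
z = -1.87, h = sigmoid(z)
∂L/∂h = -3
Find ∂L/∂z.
∂L/∂z = -0.3471

σ(-1.87) = 0.1335
σ'(-1.87) = σ(-1.87)(1 - σ(-1.87)) = 0.1335 × 0.8665 = 0.1157
∂L/∂z = ∂L/∂h · σ'(z) = -3 × 0.1157 = -0.3471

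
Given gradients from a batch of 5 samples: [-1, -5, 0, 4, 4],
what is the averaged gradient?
Average gradient = 0.4

Average = (1/5)(-1 + -5 + 0 + 4 + 4) = 2/5 = 0.4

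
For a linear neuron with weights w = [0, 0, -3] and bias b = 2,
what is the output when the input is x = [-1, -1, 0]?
y = 2

y = (0)(-1) + (0)(-1) + (-3)(0) + 2 = 2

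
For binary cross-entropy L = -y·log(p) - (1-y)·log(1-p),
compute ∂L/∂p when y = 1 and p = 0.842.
∂L/∂p = -1.188

∂L/∂p = -y/p + (1-y)/(1-p) = -1/0.842 + 0 = -1.188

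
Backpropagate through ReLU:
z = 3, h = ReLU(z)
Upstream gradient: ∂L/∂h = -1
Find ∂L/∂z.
∂L/∂z = -1

h = ReLU(3) = 3
Since z > 0: ∂h/∂z = 1
∂L/∂z = ∂L/∂h · ∂h/∂z = -1 × 1 = -1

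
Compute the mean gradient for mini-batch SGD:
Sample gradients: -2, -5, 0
Average gradient = -2.333

Average = (1/3)(-2 + -5 + 0) = -7/3 = -2.333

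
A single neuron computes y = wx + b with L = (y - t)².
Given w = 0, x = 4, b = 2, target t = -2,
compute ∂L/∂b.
∂L/∂b = 8

y = wx + b = (0)(4) + 2 = 2
∂L/∂y = 2(y - t) = 2(2 - -2) = 8
∂y/∂b = 1
∂L/∂b = ∂L/∂y · ∂y/∂b = 8 × 1 = 8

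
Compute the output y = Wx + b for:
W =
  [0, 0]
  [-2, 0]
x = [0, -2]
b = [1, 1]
y = [1, 1]

Wx = [0×0 + 0×-2, -2×0 + 0×-2]
   = [0, 0]
y = Wx + b = [0 + 1, 0 + 1] = [1, 1]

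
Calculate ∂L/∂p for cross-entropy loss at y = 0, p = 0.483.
∂L/∂p = 1.934

∂L/∂p = -y/p + (1-y)/(1-p) = 0 + 1/0.517 = 1.934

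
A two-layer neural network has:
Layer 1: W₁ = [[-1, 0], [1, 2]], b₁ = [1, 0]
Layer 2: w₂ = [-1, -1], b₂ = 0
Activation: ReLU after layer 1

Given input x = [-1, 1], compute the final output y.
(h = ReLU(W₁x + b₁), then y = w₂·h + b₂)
y = -3

Layer 1 pre-activation: z₁ = [2, 1]
After ReLU: h = [2, 1]
Layer 2 output: y = -1×2 + -1×1 + 0 = -3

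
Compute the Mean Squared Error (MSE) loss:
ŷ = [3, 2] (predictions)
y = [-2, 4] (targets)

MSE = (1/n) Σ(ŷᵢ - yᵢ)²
MSE = 14.5

MSE = (1/2)((3--2)² + (2-4)²) = (1/2)(25 + 4) = 14.5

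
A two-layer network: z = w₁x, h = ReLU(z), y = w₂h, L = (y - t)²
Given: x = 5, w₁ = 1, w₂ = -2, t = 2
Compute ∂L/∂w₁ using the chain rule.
∂L/∂w₁ = 240

Forward pass:
z = w₁x = 1×5 = 5
h = ReLU(5) = 5
y = w₂h = -2×5 = -10

Backward pass:
∂L/∂y = 2(y - t) = 2(-10 - 2) = -24
∂y/∂h = w₂ = -2
∂h/∂z = 1 (ReLU derivative)
∂z/∂w₁ = x = 5

∂L/∂w₁ = -24 × -2 × 1 × 5 = 240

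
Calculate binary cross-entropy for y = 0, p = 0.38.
L = 0.478

L = -0·log(0.38) - 1·log(0.62) = -log(0.62) = 0.478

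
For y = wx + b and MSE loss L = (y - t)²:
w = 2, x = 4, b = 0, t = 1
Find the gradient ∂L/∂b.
∂L/∂b = 14

y = wx + b = (2)(4) + 0 = 8
∂L/∂y = 2(y - t) = 2(8 - 1) = 14
∂y/∂b = 1
∂L/∂b = ∂L/∂y · ∂y/∂b = 14 × 1 = 14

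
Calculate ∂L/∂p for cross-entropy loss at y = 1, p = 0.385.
∂L/∂p = -2.597

∂L/∂p = -y/p + (1-y)/(1-p) = -1/0.385 + 0 = -2.597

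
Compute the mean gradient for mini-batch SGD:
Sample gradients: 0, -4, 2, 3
Average gradient = 0.25

Average = (1/4)(0 + -4 + 2 + 3) = 1/4 = 0.25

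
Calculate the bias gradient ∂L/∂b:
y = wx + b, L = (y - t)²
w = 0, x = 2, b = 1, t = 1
∂L/∂b = 0

y = wx + b = (0)(2) + 1 = 1
∂L/∂y = 2(y - t) = 2(1 - 1) = 0
∂y/∂b = 1
∂L/∂b = ∂L/∂y · ∂y/∂b = 0 × 1 = 0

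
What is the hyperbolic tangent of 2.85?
0.9933

tanh(2.85) = (e^(2.85) - e^(-2.85))/(e^(2.85) + e^(-2.85)) = 0.9933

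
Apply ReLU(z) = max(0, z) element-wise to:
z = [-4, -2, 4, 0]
h = [0, 0, 4, 0]

ReLU applied element-wise: max(0,-4)=0, max(0,-2)=0, max(0,4)=4, max(0,0)=0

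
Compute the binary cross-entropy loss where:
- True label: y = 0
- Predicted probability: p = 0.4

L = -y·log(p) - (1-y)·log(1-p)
L = 0.5108

L = -0·log(0.4) - 1·log(0.6) = -log(0.6) = 0.5108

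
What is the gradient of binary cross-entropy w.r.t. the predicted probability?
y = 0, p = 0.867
∂L/∂p = 7.519

∂L/∂p = -y/p + (1-y)/(1-p) = 0 + 1/0.133 = 7.519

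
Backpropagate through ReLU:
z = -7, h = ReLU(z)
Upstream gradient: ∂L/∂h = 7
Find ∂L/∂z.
∂L/∂z = 0

h = ReLU(-7) = 0
Since z < 0: ∂h/∂z = 0
∂L/∂z = ∂L/∂h · ∂h/∂z = 7 × 0 = 0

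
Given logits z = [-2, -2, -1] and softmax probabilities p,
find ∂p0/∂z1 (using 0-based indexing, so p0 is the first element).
∂p0/∂z1 = -0.04492

p = softmax(z) = [0.2119, 0.2119, 0.5761]
p0 = 0.2119, p1 = 0.2119

∂p0/∂z1 = -p0 × p1 = -0.2119 × 0.2119 = -0.04492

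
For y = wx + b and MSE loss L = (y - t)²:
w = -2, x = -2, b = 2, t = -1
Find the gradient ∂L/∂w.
∂L/∂w = -28

y = wx + b = (-2)(-2) + 2 = 6
∂L/∂y = 2(y - t) = 2(6 - -1) = 14
∂y/∂w = x = -2
∂L/∂w = ∂L/∂y · ∂y/∂w = 14 × -2 = -28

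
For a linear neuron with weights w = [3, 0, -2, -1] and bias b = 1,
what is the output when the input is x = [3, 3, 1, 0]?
y = 8

y = (3)(3) + (0)(3) + (-2)(1) + (-1)(0) + 1 = 8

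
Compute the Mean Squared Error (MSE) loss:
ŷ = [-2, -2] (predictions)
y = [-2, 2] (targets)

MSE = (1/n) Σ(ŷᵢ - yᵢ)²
MSE = 8

MSE = (1/2)((-2--2)² + (-2-2)²) = (1/2)(0 + 16) = 8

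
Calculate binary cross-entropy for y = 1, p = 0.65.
L = 0.4308

L = -1·log(0.65) - 0·log(0.35) = -log(0.65) = 0.4308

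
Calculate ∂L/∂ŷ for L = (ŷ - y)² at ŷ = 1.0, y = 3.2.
∂L/∂ŷ = -4.4

∂L/∂ŷ = 2(ŷ - y) = 2(1.0 - 3.2) = 2(-2.2) = -4.4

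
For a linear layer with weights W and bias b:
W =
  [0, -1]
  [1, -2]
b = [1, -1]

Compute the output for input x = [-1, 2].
y = [-1, -6]

Wx = [0×-1 + -1×2, 1×-1 + -2×2]
   = [-2, -5]
y = Wx + b = [-2 + 1, -5 + -1] = [-1, -6]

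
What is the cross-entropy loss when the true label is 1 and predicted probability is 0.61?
L = 0.4943

L = -1·log(0.61) - 0·log(0.39) = -log(0.61) = 0.4943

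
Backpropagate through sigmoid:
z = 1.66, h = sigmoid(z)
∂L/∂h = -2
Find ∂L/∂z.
∂L/∂z = -0.2685

σ(1.66) = 0.8402
σ'(1.66) = σ(1.66)(1 - σ(1.66)) = 0.8402 × 0.1598 = 0.1342
∂L/∂z = ∂L/∂h · σ'(z) = -2 × 0.1342 = -0.2685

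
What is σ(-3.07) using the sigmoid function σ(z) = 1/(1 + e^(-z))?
0.04436

sigmoid(-3.07) = 1/(1 + e^(3.07)) = 1/(1 + 21.54) = 0.04436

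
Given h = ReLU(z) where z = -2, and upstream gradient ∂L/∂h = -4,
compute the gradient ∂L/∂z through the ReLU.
∂L/∂z = 0

h = ReLU(-2) = 0
Since z < 0: ∂h/∂z = 0
∂L/∂z = ∂L/∂h · ∂h/∂z = -4 × 0 = 0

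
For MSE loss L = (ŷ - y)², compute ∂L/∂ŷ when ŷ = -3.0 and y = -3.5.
∂L/∂ŷ = 1.0

∂L/∂ŷ = 2(ŷ - y) = 2(-3.0 - -3.5) = 2(0.5) = 1.0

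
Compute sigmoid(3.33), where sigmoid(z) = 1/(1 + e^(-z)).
0.9654

sigmoid(3.33) = 1/(1 + e^(-3.33)) = 1/(1 + 0.03579) = 0.9654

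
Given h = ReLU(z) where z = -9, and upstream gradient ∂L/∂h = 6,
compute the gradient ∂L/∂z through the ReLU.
∂L/∂z = 0

h = ReLU(-9) = 0
Since z < 0: ∂h/∂z = 0
∂L/∂z = ∂L/∂h · ∂h/∂z = 6 × 0 = 0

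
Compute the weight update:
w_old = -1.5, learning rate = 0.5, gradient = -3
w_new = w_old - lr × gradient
w_new = 0

w_new = w - η·∂L/∂w = -1.5 - 0.5×(-3) = -1.5 - (-1.5) = 0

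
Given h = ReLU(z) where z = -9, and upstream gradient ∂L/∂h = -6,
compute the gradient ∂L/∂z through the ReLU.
∂L/∂z = 0

h = ReLU(-9) = 0
Since z < 0: ∂h/∂z = 0
∂L/∂z = ∂L/∂h · ∂h/∂z = -6 × 0 = 0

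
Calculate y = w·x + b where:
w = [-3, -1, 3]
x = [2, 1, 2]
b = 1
y = 0

y = (-3)(2) + (-1)(1) + (3)(2) + 1 = 0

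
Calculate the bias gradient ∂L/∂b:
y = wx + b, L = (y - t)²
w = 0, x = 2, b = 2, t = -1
∂L/∂b = 6

y = wx + b = (0)(2) + 2 = 2
∂L/∂y = 2(y - t) = 2(2 - -1) = 6
∂y/∂b = 1
∂L/∂b = ∂L/∂y · ∂y/∂b = 6 × 1 = 6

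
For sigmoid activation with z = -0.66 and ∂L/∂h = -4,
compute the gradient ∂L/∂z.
∂L/∂z = -0.8985

σ(-0.66) = 0.3407
σ'(-0.66) = σ(-0.66)(1 - σ(-0.66)) = 0.3407 × 0.6593 = 0.2246
∂L/∂z = ∂L/∂h · σ'(z) = -4 × 0.2246 = -0.8985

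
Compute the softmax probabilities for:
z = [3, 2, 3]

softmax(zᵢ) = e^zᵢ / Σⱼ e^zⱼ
p = [0.4223, 0.1554, 0.4223]

exp(z) = [20.09, 7.389, 20.09]
Sum = 47.56
p = [0.4223, 0.1554, 0.4223]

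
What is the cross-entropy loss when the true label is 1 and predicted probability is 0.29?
L = 1.238

L = -1·log(0.29) - 0·log(0.71) = -log(0.29) = 1.238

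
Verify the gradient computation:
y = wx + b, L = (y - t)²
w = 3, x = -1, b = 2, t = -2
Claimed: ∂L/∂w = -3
Incorrect

y = (3)(-1) + 2 = -1
∂L/∂y = 2(y - t) = 2(-1 - -2) = 2
∂y/∂w = x = -1
∂L/∂w = 2 × -1 = -2

Claimed value: -3
Incorrect: The correct gradient is -2.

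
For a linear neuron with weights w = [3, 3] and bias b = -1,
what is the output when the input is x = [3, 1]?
y = 11

y = (3)(3) + (3)(1) + -1 = 11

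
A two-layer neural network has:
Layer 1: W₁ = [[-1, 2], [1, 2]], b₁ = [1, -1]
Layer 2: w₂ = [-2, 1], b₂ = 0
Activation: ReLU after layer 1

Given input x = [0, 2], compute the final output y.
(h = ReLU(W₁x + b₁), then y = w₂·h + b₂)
y = -7

Layer 1 pre-activation: z₁ = [5, 3]
After ReLU: h = [5, 3]
Layer 2 output: y = -2×5 + 1×3 + 0 = -7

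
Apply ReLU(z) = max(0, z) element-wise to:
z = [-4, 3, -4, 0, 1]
h = [0, 3, 0, 0, 1]

ReLU applied element-wise: max(0,-4)=0, max(0,3)=3, max(0,-4)=0, max(0,0)=0, max(0,1)=1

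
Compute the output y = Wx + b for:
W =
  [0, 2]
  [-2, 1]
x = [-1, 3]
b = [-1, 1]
y = [5, 6]

Wx = [0×-1 + 2×3, -2×-1 + 1×3]
   = [6, 5]
y = Wx + b = [6 + -1, 5 + 1] = [5, 6]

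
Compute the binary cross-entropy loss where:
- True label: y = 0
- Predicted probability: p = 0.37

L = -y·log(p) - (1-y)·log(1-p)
L = 0.462

L = -0·log(0.37) - 1·log(0.63) = -log(0.63) = 0.462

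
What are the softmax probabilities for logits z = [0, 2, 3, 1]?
p = [0.0321, 0.2369, 0.6439, 0.0871]

exp(z) = [1, 7.389, 20.09, 2.718]
Sum = 31.19
p = [0.0321, 0.2369, 0.6439, 0.0871]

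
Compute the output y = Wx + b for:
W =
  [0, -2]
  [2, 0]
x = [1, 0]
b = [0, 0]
y = [0, 2]

Wx = [0×1 + -2×0, 2×1 + 0×0]
   = [0, 2]
y = Wx + b = [0 + 0, 2 + 0] = [0, 2]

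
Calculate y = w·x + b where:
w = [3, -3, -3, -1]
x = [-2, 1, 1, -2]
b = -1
y = -11

y = (3)(-2) + (-3)(1) + (-3)(1) + (-1)(-2) + -1 = -11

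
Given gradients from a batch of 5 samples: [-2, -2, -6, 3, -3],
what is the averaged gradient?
Average gradient = -2

Average = (1/5)(-2 + -2 + -6 + 3 + -3) = -10/5 = -2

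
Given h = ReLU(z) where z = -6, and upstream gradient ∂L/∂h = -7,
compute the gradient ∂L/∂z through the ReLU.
∂L/∂z = 0

h = ReLU(-6) = 0
Since z < 0: ∂h/∂z = 0
∂L/∂z = ∂L/∂h · ∂h/∂z = -7 × 0 = 0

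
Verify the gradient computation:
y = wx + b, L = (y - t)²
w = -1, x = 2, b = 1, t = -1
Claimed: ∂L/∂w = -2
Incorrect

y = (-1)(2) + 1 = -1
∂L/∂y = 2(y - t) = 2(-1 - -1) = 0
∂y/∂w = x = 2
∂L/∂w = 0 × 2 = 0

Claimed value: -2
Incorrect: The correct gradient is 0.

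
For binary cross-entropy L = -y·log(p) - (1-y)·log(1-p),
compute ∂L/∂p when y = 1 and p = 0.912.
∂L/∂p = -1.096

∂L/∂p = -y/p + (1-y)/(1-p) = -1/0.912 + 0 = -1.096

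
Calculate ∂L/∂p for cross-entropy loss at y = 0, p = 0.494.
∂L/∂p = 1.976

∂L/∂p = -y/p + (1-y)/(1-p) = 0 + 1/0.506 = 1.976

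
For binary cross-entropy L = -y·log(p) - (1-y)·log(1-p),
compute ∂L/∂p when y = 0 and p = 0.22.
∂L/∂p = 1.282

∂L/∂p = -y/p + (1-y)/(1-p) = 0 + 1/0.78 = 1.282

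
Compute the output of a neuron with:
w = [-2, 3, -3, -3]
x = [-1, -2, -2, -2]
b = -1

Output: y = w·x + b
y = 7

y = (-2)(-1) + (3)(-2) + (-3)(-2) + (-3)(-2) + -1 = 7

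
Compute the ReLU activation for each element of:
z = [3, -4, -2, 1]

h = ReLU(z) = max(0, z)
h = [3, 0, 0, 1]

ReLU applied element-wise: max(0,3)=3, max(0,-4)=0, max(0,-2)=0, max(0,1)=1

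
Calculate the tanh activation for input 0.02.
0.02

tanh(0.02) = (e^(0.02) - e^(-0.02))/(e^(0.02) + e^(-0.02)) = 0.02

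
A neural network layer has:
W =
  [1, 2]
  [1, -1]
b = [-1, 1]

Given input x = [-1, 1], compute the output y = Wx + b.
y = [0, -1]

Wx = [1×-1 + 2×1, 1×-1 + -1×1]
   = [1, -2]
y = Wx + b = [1 + -1, -2 + 1] = [0, -1]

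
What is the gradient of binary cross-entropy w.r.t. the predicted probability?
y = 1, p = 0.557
∂L/∂p = -1.795

∂L/∂p = -y/p + (1-y)/(1-p) = -1/0.557 + 0 = -1.795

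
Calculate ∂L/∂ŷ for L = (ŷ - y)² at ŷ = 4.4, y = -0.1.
∂L/∂ŷ = 9.0

∂L/∂ŷ = 2(ŷ - y) = 2(4.4 - -0.1) = 2(4.5) = 9.0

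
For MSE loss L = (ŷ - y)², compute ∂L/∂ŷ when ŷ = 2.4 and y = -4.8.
∂L/∂ŷ = 14.4

∂L/∂ŷ = 2(ŷ - y) = 2(2.4 - -4.8) = 2(7.2) = 14.4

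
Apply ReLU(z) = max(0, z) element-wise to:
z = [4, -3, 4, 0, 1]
h = [4, 0, 4, 0, 1]

ReLU applied element-wise: max(0,4)=4, max(0,-3)=0, max(0,4)=4, max(0,0)=0, max(0,1)=1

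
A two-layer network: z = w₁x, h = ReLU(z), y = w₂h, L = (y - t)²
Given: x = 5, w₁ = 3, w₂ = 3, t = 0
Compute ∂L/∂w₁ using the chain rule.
∂L/∂w₁ = 1350

Forward pass:
z = w₁x = 3×5 = 15
h = ReLU(15) = 15
y = w₂h = 3×15 = 45

Backward pass:
∂L/∂y = 2(y - t) = 2(45 - 0) = 90
∂y/∂h = w₂ = 3
∂h/∂z = 1 (ReLU derivative)
∂z/∂w₁ = x = 5

∂L/∂w₁ = 90 × 3 × 1 × 5 = 1350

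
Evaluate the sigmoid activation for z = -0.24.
0.4403

sigmoid(-0.24) = 1/(1 + e^(0.24)) = 1/(1 + 1.271) = 0.4403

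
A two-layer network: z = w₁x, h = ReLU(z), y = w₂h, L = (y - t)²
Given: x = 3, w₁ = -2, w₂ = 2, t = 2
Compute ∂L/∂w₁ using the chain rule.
∂L/∂w₁ = 0

Forward pass:
z = w₁x = -2×3 = -6
h = ReLU(-6) = 0
y = w₂h = 2×0 = 0

Backward pass:
∂L/∂y = 2(y - t) = 2(0 - 2) = -4
∂y/∂h = w₂ = 2
∂h/∂z = 0 (ReLU derivative)
∂z/∂w₁ = x = 3

∂L/∂w₁ = -4 × 2 × 0 × 3 = 0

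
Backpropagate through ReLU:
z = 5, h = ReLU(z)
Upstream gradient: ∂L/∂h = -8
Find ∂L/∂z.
∂L/∂z = -8

h = ReLU(5) = 5
Since z > 0: ∂h/∂z = 1
∂L/∂z = ∂L/∂h · ∂h/∂z = -8 × 1 = -8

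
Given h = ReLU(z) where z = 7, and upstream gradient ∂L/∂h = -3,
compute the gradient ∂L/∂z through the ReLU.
∂L/∂z = -3

h = ReLU(7) = 7
Since z > 0: ∂h/∂z = 1
∂L/∂z = ∂L/∂h · ∂h/∂z = -3 × 1 = -3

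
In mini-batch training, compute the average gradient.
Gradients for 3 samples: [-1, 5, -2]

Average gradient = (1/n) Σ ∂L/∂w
Average gradient = 0.6667

Average = (1/3)(-1 + 5 + -2) = 2/3 = 0.6667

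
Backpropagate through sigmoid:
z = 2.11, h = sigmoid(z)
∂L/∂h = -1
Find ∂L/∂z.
∂L/∂z = -0.09644

σ(2.11) = 0.8919
σ'(2.11) = σ(2.11)(1 - σ(2.11)) = 0.8919 × 0.1081 = 0.09644
∂L/∂z = ∂L/∂h · σ'(z) = -1 × 0.09644 = -0.09644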